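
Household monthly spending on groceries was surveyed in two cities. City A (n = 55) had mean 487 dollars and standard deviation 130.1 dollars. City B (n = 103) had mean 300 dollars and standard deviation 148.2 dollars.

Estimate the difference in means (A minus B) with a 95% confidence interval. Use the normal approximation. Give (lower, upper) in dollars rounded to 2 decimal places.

(142.26, 231.74)

SE₁ = s₁/√n₁ = 130.1/√55 = 17.5427; SE₂ = 148.2/√103 = 14.6026.
Independent samples, unequal variances: SE_diff = √(SE₁² + SE₂²) = √(307.74632329 + 213.23592676) = 22.8250.
z* = 1.960, so margin of error = 1.960 × 22.8250 = 44.7370.
Difference in means = 487 − 300 = 187.0000.
187.0000 ± 44.7370 → (142.26, 231.74).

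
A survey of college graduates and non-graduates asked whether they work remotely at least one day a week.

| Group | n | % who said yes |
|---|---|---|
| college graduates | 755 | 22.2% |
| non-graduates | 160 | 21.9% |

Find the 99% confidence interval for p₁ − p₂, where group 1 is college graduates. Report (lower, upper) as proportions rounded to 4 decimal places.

The two standard errors are √(0.2220×0.7780/755) = 0.01512 and √(0.2190×0.7810/160) = 0.03270.
Because the samples are independent, SE_diff = √(0.01512² + 0.03270²) = 0.03603.
Using z* = 2.576 for 99%, ME = 2.576 × 0.03603 = 0.09281.
p̂₁ − p̂₂ = 0.0030; interval 0.0030 ± 0.09281 gives (-0.0898, 0.0958).

(-0.0898, 0.0958)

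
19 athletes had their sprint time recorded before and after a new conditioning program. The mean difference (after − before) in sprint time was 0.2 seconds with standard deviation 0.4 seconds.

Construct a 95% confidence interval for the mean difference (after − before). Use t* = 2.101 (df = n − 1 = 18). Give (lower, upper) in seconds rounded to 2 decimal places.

This is a matched-pairs design, so SE = s_d/√n = 0.4/√19 = 0.0918.
Margin = 2.101 × 0.0918 = 0.1929; the interval is 0.2 ± 0.1929 = (0.01, 0.39).

(0.01, 0.39)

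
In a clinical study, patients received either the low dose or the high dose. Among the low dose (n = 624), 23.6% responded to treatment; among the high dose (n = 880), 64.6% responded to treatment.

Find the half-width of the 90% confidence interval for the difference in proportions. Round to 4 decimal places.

The two standard errors are √(0.2360×0.7640/624) = 0.01700 and √(0.6460×0.3540/880) = 0.01612.
Because the samples are independent, SE_diff = √(0.01700² + 0.01612²) = 0.02343.
Using z* = 1.645 for 90%, ME = 1.645 × 0.02343 = 0.03854.

0.0385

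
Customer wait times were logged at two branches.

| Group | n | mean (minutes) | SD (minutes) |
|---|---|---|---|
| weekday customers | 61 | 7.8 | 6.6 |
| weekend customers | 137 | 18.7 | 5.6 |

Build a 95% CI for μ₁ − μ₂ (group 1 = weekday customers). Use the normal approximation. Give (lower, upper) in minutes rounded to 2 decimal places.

SE₁ = s₁/√n₁ = 6.6/√61 = 0.8450; SE₂ = 5.6/√137 = 0.4784.
Independent samples, unequal variances: SE_diff = √(SE₁² + SE₂²) = √(0.714025 + 0.22886656) = 0.9710.
z* = 1.960, so margin of error = 1.960 × 0.9710 = 1.9032.
Difference in means = 7.8 − 18.7 = -10.9000.
-10.9000 ± 1.9032 → (-12.80, -9.00).

(-12.80, -9.00)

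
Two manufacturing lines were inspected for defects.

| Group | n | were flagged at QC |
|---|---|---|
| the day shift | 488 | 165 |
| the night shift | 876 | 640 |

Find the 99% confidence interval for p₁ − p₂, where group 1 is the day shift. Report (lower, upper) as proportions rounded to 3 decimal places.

Sample proportions: 165/488 = 0.3381, 640/876 = 0.7306.
Each SE is √(p̂(1−p̂)/n): √(0.3381·0.6619/488) = 0.02141 and √(0.7306·0.2694/876) = 0.01499.
SE(p̂₁ − p̂₂) = √(SE₁² + SE₂²) = √(0.0004583881 + 0.0002247001) = 0.02614, since the two samples are independent.
At 99% confidence z* = 2.576; margin = 2.576 × 0.02614 = 0.06734.
The difference is 0.3381 − 0.7306 = -0.3925, so the interval is -0.3925 ± 0.06734 = (-0.460, -0.325).

(-0.460, -0.325)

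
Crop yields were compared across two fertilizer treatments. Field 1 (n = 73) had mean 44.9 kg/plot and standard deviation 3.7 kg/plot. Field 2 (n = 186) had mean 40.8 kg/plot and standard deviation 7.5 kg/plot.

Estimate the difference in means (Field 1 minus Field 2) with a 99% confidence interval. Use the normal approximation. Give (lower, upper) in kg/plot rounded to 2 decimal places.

(2.30, 5.90)

Per-group SEs: s₁/√n₁ = 3.7/√73 = 0.4331, s₂/√n₂ = 7.5/√186 = 0.5499.
Unpooled SE of the difference: √(0.18757561 + 0.30239001) = 0.7000.
Margin of error = z* · SE = 2.576 × 0.7000 = 1.8032.
x̄₁ − x̄₂ = 44.9 − 40.8 = 4.1000.
CI: 4.1000 ± 1.8032 = (2.30, 5.90).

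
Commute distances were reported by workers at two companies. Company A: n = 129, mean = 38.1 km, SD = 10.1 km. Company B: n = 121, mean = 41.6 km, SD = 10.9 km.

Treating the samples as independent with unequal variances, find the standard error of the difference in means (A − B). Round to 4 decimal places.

1.3314

Per-group SEs: s₁/√n₁ = 10.1/√129 = 0.8893, s₂/√n₂ = 10.9/√121 = 0.9909.
Unpooled SE of the difference: √(0.79085449 + 0.98188281) = 1.3314.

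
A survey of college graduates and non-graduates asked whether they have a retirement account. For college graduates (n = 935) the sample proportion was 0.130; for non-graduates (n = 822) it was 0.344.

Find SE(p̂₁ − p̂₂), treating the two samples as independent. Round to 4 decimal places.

The two standard errors are √(0.1300×0.8700/935) = 0.01100 and √(0.3440×0.6560/822) = 0.01657.
Because the samples are independent, SE_diff = √(0.01100² + 0.01657²) = 0.01989.

0.0199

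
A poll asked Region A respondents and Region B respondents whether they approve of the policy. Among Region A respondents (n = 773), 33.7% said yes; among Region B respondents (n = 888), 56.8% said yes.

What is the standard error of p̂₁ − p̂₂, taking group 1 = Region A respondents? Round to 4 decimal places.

0.0238

Each SE is √(p̂(1−p̂)/n): √(0.3370·0.6630/773) = 0.01700 and √(0.5680·0.4320/888) = 0.01662.
SE(p̂₁ − p̂₂) = √(SE₁² + SE₂²) = √(0.000289 + 0.0002762244) = 0.02377, since the two samples are independent.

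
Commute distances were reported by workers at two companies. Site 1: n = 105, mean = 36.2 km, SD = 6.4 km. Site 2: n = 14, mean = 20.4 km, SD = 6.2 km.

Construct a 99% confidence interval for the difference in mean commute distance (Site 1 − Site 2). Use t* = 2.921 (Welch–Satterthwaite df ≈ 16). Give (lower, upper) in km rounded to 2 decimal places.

Standard errors of each mean: 6.4/√105 = 0.6246 and 6.2/√14 = 1.6570.
SE(x̄₁ − x̄₂) = √(0.6246² + 1.6570²) = 1.7708 for independent samples with unequal variances.
With t* = 2.921, the margin is 2.921 × 1.7708 = 5.1725.
x̄₁ − x̄₂ = 36.2 − 20.4 = 15.8000; the interval is 15.8000 ± 5.1725 = (10.63, 20.97).

(10.63, 20.97)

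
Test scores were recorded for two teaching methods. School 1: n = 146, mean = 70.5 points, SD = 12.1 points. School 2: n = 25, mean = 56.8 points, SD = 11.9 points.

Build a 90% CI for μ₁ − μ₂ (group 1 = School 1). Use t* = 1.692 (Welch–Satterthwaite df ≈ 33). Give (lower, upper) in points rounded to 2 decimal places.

(9.33, 18.07)

Standard errors of each mean: 12.1/√146 = 1.0014 and 11.9/√25 = 2.3800.
SE(x̄₁ − x̄₂) = √(1.0014² + 2.3800²) = 2.5821 for independent samples with unequal variances.
With t* = 1.692, the margin is 1.692 × 2.5821 = 4.3689.
x̄₁ − x̄₂ = 70.5 − 56.8 = 13.7000; the interval is 13.7000 ± 4.3689 = (9.33, 18.07).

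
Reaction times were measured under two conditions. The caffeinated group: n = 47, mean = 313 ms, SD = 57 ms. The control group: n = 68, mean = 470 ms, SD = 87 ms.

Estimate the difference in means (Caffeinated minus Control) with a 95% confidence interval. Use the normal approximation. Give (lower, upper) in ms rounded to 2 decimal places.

(-183.33, -130.67)

Standard errors of each mean: 57/√47 = 8.3143 and 87/√68 = 10.5503.
SE(x̄₁ − x̄₂) = √(8.3143² + 10.5503²) = 13.4327 for independent samples with unequal variances.
With z* = 1.960, the margin is 1.960 × 13.4327 = 26.3281.
x̄₁ − x̄₂ = 313 − 470 = -157.0000; the interval is -157.0000 ± 26.3281 = (-183.33, -130.67).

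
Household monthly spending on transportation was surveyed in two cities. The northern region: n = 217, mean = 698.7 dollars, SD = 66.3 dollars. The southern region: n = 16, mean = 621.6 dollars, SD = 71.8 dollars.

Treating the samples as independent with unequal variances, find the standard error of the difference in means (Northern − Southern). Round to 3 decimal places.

Per-group SEs: s₁/√n₁ = 66.3/√217 = 4.5007, s₂/√n₂ = 71.8/√16 = 17.9500.
Unpooled SE of the difference: √(20.25630049 + 322.2025) = 18.5056.

18.506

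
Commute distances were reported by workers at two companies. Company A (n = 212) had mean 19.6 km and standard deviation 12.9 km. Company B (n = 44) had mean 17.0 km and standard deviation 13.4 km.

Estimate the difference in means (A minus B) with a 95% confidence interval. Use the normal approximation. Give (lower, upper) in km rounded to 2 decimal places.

Standard errors of each mean: 12.9/√212 = 0.8860 and 13.4/√44 = 2.0201.
SE(x̄₁ − x̄₂) = √(0.8860² + 2.0201²) = 2.2059 for independent samples with unequal variances.
With z* = 1.960, the margin is 1.960 × 2.2059 = 4.3236.
x̄₁ − x̄₂ = 19.6 − 17.0 = 2.6000; the interval is 2.6000 ± 4.3236 = (-1.72, 6.92).

(-1.72, 6.92)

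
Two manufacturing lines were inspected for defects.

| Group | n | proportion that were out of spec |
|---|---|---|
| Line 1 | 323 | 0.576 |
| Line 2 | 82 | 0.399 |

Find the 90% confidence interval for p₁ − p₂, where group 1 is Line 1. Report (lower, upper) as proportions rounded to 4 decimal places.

(0.0772, 0.2768)

The two standard errors are √(0.5760×0.4240/323) = 0.02750 and √(0.3990×0.6010/82) = 0.05408.
Because the samples are independent, SE_diff = √(0.02750² + 0.05408²) = 0.06067.
Using z* = 1.645 for 90%, ME = 1.645 × 0.06067 = 0.09980.
p̂₁ − p̂₂ = 0.1770; interval 0.1770 ± 0.09980 gives (0.0772, 0.2768).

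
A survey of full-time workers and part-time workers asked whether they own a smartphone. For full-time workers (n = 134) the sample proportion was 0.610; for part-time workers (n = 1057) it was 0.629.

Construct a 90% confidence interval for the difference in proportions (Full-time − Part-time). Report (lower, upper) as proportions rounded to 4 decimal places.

(-0.0925, 0.0545)

The two standard errors are √(0.6100×0.3900/134) = 0.04214 and √(0.6290×0.3710/1057) = 0.01486.
Because the samples are independent, SE_diff = √(0.04214² + 0.01486²) = 0.04468.
Using z* = 1.645 for 90%, ME = 1.645 × 0.04468 = 0.07350.
p̂₁ − p̂₂ = -0.0190; interval -0.0190 ± 0.07350 gives (-0.0925, 0.0545).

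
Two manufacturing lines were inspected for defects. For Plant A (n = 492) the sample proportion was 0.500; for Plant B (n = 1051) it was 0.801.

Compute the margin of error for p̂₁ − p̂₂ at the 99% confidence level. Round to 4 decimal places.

SE₁ = √(p̂₁(1−p̂₁)/n₁) = √(0.5000·0.5000/492) = 0.02254; SE₂ = √(0.8010·0.1990/1051) = 0.01232.
Independent samples: SE of the difference = √(SE₁² + SE₂²) = √(0.0005080516 + 0.0001517824) = 0.02569.
z* for 99% confidence is 2.576, so the margin of error is 2.576 × 0.02569 = 0.06618.

0.0662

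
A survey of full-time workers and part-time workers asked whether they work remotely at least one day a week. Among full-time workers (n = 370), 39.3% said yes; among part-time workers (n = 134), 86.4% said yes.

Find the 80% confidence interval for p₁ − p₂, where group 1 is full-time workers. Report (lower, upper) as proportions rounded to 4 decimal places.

(-0.5210, -0.4210)

SE₁ = √(p̂₁(1−p̂₁)/n₁) = √(0.3930·0.6070/370) = 0.02539; SE₂ = √(0.8640·0.1360/134) = 0.02961.
Independent samples: SE of the difference = √(SE₁² + SE₂²) = √(0.0006446521 + 0.0008767521) = 0.03901.
z* for 80% confidence is 1.282, so the margin of error is 1.282 × 0.03901 = 0.05001.
Point estimate p̂₁ − p̂₂ = 0.3930 − 0.8640 = -0.4710.
-0.4710 ± 0.05001 → (-0.5210, -0.4210).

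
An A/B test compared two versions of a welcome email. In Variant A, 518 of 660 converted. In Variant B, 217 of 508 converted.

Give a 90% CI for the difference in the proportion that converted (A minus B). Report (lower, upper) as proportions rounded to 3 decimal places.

First, p̂₁ = 518/660 = 0.7848; p̂₂ = 217/508 = 0.4272.
The two standard errors are √(0.7848×0.2152/660) = 0.01600 and √(0.4272×0.5728/508) = 0.02195.
Because the samples are independent, SE_diff = √(0.01600² + 0.02195²) = 0.02716.
Using z* = 1.645 for 90%, ME = 1.645 × 0.02716 = 0.04468.
p̂₁ − p̂₂ = 0.3576; interval 0.3576 ± 0.04468 gives (0.313, 0.402).

(0.313, 0.402)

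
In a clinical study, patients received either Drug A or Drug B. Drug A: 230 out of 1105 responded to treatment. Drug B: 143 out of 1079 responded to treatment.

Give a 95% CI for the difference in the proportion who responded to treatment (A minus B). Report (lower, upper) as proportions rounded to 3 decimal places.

Sample proportions: 230/1105 = 0.2081, 143/1079 = 0.1325.
Each SE is √(p̂(1−p̂)/n): √(0.2081·0.7919/1105) = 0.01221 and √(0.1325·0.8675/1079) = 0.01032.
SE(p̂₁ − p̂₂) = √(SE₁² + SE₂²) = √(0.0001490841 + 0.0001065024) = 0.01599, since the two samples are independent.
At 95% confidence z* = 1.960; margin = 1.960 × 0.01599 = 0.03134.
The difference is 0.2081 − 0.1325 = 0.0756, so the interval is 0.0756 ± 0.03134 = (0.044, 0.107).

(0.044, 0.107)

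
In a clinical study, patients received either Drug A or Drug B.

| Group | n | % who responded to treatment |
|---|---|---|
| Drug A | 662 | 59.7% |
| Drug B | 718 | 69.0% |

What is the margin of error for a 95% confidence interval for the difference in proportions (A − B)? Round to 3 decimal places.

0.050

SE₁ = √(p̂₁(1−p̂₁)/n₁) = √(0.5970·0.4030/662) = 0.01906; SE₂ = √(0.6900·0.3100/718) = 0.01726.
Independent samples: SE of the difference = √(SE₁² + SE₂²) = √(0.0003632836 + 0.0002979076) = 0.02571.
z* for 95% confidence is 1.960, so the margin of error is 1.960 × 0.02571 = 0.05039.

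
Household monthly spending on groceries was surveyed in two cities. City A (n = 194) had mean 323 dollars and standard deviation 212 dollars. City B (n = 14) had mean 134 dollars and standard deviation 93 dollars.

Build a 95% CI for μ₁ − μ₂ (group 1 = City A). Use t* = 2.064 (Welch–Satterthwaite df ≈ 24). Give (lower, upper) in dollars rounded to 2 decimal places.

SE₁ = s₁/√n₁ = 212/√194 = 15.2207; SE₂ = 93/√14 = 24.8553.
Independent samples, unequal variances: SE_diff = √(SE₁² + SE₂²) = √(231.66970849 + 617.78593809) = 29.1454.
t* = 2.064, so margin of error = 2.064 × 29.1454 = 60.1561.
Difference in means = 323 − 134 = 189.0000.
189.0000 ± 60.1561 → (128.84, 249.16).

(128.84, 249.16)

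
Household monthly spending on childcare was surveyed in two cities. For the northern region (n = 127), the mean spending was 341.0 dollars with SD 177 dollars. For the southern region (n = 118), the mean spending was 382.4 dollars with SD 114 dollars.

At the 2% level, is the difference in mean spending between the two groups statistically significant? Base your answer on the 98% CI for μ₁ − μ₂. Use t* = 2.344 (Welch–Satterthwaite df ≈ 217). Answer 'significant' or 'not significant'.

Standard errors of each mean: 177/√127 = 15.7062 and 114/√118 = 10.4946.
SE(x̄₁ − x̄₂) = √(15.7062² + 10.4946²) = 18.8897 for independent samples with unequal variances.
With t* = 2.344, the margin is 2.344 × 18.8897 = 44.2775.
x̄₁ − x̄₂ = 341.0 − 382.4 = -41.4000; the interval is -41.4000 ± 44.2775 = (-85.6775, 2.8775).
The interval (-85.6775, 2.8775) contains 0, so the difference is not significant.

not significant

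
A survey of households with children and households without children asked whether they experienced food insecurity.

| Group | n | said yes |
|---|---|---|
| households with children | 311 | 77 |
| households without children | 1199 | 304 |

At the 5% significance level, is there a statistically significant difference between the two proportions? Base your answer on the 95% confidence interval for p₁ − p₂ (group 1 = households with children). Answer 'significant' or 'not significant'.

p̂₁ = 77/311 = 0.2476 and p̂₂ = 304/1199 = 0.2535.
SE₁ = √(p̂₁(1−p̂₁)/n₁) = √(0.2476·0.7524/311) = 0.02447; SE₂ = √(0.2535·0.7465/1199) = 0.01256.
Independent samples: SE of the difference = √(SE₁² + SE₂²) = √(0.0005987809 + 0.0001577536) = 0.02751.
z* for 95% confidence is 1.960, so the margin of error is 1.960 × 0.02751 = 0.05392.
Point estimate p̂₁ − p̂₂ = 0.2476 − 0.2535 = -0.0059.
-0.0059 ± 0.05392 → (-0.05982, 0.04802).
The interval (-0.05982, 0.04802) contains 0, so the difference is not significant.

not significant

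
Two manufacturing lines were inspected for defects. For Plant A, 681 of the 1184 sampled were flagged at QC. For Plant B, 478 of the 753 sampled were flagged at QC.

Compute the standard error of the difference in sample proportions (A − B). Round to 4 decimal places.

0.0227

Sample proportions: 681/1184 = 0.5752, 478/753 = 0.6348.
Each SE is √(p̂(1−p̂)/n): √(0.5752·0.4248/1184) = 0.01437 and √(0.6348·0.3652/753) = 0.01755.
SE(p̂₁ − p̂₂) = √(SE₁² + SE₂²) = √(0.0002064969 + 0.0003080025) = 0.02268, since the two samples are independent.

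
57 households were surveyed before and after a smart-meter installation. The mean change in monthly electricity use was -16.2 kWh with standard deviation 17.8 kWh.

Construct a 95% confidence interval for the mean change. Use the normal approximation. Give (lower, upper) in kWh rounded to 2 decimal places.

(-20.82, -11.58)

Paired design: SE = s_d/√n = 17.8/√57 = 2.3577.
z* = 1.960; margin of error = 1.960 × 2.3577 = 4.6211.
-16.2 ± 4.6211 → (-20.82, -11.58).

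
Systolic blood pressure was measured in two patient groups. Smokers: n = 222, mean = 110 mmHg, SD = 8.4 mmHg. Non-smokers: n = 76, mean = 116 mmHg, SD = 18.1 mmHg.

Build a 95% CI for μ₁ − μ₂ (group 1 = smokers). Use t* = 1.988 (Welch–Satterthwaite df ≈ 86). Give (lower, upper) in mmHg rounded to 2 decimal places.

(-10.28, -1.72)

Per-group SEs: s₁/√n₁ = 8.4/√222 = 0.5638, s₂/√n₂ = 18.1/√76 = 2.0762.
Unpooled SE of the difference: √(0.31787044 + 4.31060644) = 2.1514.
Margin of error = t* · SE = 1.988 × 2.1514 = 4.2770.
x̄₁ − x̄₂ = 110 − 116 = -6.0000.
CI: -6.0000 ± 4.2770 = (-10.28, -1.72).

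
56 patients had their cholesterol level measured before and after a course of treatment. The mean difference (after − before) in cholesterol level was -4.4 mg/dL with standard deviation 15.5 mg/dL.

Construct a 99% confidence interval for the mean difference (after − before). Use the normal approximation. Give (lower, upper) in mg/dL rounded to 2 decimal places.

Paired design: SE = s_d/√n = 15.5/√56 = 2.0713.
z* = 2.576; margin of error = 2.576 × 2.0713 = 5.3357.
-4.4 ± 5.3357 → (-9.74, 0.94).

(-9.74, 0.94)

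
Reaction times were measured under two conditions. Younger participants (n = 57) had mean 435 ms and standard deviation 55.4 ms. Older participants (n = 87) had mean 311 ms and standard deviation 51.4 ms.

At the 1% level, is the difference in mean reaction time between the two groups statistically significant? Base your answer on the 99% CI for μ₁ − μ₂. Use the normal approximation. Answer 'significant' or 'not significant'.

significant

SE₁ = s₁/√n₁ = 55.4/√57 = 7.3379; SE₂ = 51.4/√87 = 5.5107.
Independent samples, unequal variances: SE_diff = √(SE₁² + SE₂²) = √(53.84477641 + 30.36781449) = 9.1767.
z* = 2.576, so margin of error = 2.576 × 9.1767 = 23.6392.
Difference in means = 435 − 311 = 124.0000.
124.0000 ± 23.6392 → (100.3608, 147.6392).
The interval (100.3608, 147.6392) does not contain 0, so the difference is significant.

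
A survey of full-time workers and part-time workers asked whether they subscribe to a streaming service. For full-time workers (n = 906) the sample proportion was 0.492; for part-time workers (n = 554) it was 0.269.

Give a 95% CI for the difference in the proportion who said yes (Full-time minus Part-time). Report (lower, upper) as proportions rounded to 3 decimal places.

Each SE is √(p̂(1−p̂)/n): √(0.4920·0.5080/906) = 0.01661 and √(0.2690·0.7310/554) = 0.01884.
SE(p̂₁ − p̂₂) = √(SE₁² + SE₂²) = √(0.0002758921 + 0.0003549456) = 0.02512, since the two samples are independent.
At 95% confidence z* = 1.960; margin = 1.960 × 0.02512 = 0.04924.
The difference is 0.4920 − 0.2690 = 0.2230, so the interval is 0.2230 ± 0.04924 = (0.174, 0.272).

(0.174, 0.272)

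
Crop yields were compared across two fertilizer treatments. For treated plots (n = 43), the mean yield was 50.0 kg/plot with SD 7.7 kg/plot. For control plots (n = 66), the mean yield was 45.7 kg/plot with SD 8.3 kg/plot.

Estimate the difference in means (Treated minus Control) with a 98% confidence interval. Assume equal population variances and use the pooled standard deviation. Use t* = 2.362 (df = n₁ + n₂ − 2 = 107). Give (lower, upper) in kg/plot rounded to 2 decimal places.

(0.56, 8.04)

Pooled variance s_p² = [42·7.7² + 65·8.3²] / (43+66−2) = 65.1218, so s_p = 8.0698.
SE_diff = s_p·√(1/n₁ + 1/n₂) = 8.0698·√(1/43 + 1/66) = 1.5815.
t* = 2.362; margin = 2.362 × 1.5815 = 3.7355.
Difference = 50.0 − 45.7 = 4.3000.
4.3000 ± 3.7355 → (0.56, 8.04).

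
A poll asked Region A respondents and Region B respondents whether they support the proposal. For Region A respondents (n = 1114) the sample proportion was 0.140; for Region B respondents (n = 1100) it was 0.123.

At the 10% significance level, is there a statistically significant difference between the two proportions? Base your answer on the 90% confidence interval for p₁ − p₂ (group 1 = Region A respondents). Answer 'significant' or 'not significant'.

Each SE is √(p̂(1−p̂)/n): √(0.1400·0.8600/1114) = 0.01040 and √(0.1230·0.8770/1100) = 0.00990.
SE(p̂₁ − p̂₂) = √(SE₁² + SE₂²) = √(0.00010816 + 0.00009801) = 0.01436, since the two samples are independent.
At 90% confidence z* = 1.645; margin = 1.645 × 0.01436 = 0.02362.
The difference is 0.1400 − 0.1230 = 0.0170, so the interval is 0.0170 ± 0.02362 = (-0.00662, 0.04062).
The interval (-0.00662, 0.04062) contains 0, so the difference is not significant.

not significant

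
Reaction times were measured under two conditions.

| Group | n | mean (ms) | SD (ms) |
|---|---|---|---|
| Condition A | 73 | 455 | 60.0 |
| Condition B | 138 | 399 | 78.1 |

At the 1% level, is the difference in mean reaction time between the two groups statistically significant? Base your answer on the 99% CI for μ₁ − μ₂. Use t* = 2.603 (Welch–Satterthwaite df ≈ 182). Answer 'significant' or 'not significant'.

Per-group SEs: s₁/√n₁ = 60.0/√73 = 7.0225, s₂/√n₂ = 78.1/√138 = 6.6483.
Unpooled SE of the difference: √(49.31550625 + 44.19989289) = 9.6703.
Margin of error = t* · SE = 2.603 × 9.6703 = 25.1718.
x̄₁ − x̄₂ = 455 − 399 = 56.0000.
CI: 56.0000 ± 25.1718 = (30.8282, 81.1718).
The interval (30.8282, 81.1718) does not contain 0, so the difference is significant.

significant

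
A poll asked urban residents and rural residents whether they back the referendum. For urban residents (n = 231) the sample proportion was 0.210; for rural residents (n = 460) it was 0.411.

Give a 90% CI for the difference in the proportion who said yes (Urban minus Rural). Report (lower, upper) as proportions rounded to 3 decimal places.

(-0.259, -0.143)

The two standard errors are √(0.2100×0.7900/231) = 0.02680 and √(0.4110×0.5890/460) = 0.02294.
Because the samples are independent, SE_diff = √(0.02680² + 0.02294²) = 0.03528.
Using z* = 1.645 for 90%, ME = 1.645 × 0.03528 = 0.05804.
p̂₁ − p̂₂ = -0.2010; interval -0.2010 ± 0.05804 gives (-0.259, -0.143).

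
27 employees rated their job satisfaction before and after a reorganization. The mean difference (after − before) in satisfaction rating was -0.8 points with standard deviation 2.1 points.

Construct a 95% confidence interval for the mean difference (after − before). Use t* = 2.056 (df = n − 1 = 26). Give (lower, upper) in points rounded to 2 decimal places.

This is a matched-pairs design, so SE = s_d/√n = 2.1/√27 = 0.4041.
Margin = 2.056 × 0.4041 = 0.8308; the interval is -0.8 ± 0.8308 = (-1.63, 0.03).

(-1.63, 0.03)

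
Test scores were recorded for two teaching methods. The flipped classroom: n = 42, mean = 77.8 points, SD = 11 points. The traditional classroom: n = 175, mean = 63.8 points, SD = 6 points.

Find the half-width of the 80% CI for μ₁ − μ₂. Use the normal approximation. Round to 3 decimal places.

Standard errors of each mean: 11/√42 = 1.6973 and 6/√175 = 0.4536.
SE(x̄₁ − x̄₂) = √(1.6973² + 0.4536²) = 1.7569 for independent samples with unequal variances.
With z* = 1.282, the margin is 1.282 × 1.7569 = 2.2523.

2.252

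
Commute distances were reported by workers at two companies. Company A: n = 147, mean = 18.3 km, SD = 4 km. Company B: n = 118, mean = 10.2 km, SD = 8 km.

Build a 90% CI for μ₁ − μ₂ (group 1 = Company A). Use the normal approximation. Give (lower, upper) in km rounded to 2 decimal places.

(6.77, 9.43)

Standard errors of each mean: 4/√147 = 0.3299 and 8/√118 = 0.7365.
SE(x̄₁ − x̄₂) = √(0.3299² + 0.7365²) = 0.8070 for independent samples with unequal variances.
With z* = 1.645, the margin is 1.645 × 0.8070 = 1.3275.
x̄₁ − x̄₂ = 18.3 − 10.2 = 8.1000; the interval is 8.1000 ± 1.3275 = (6.77, 9.43).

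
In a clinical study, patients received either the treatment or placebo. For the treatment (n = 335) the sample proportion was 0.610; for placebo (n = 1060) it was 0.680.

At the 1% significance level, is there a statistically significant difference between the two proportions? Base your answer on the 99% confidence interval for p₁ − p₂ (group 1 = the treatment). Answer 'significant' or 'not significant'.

not significant

Each SE is √(p̂(1−p̂)/n): √(0.6100·0.3900/335) = 0.02665 and √(0.6800·0.3200/1060) = 0.01433.
SE(p̂₁ − p̂₂) = √(SE₁² + SE₂²) = √(0.0007102225 + 0.0002053489) = 0.03026, since the two samples are independent.
At 99% confidence z* = 2.576; margin = 2.576 × 0.03026 = 0.07795.
The difference is 0.6100 − 0.6800 = -0.0700, so the interval is -0.0700 ± 0.07795 = (-0.14795, 0.00795).
The interval (-0.14795, 0.00795) contains 0, so the difference is not significant.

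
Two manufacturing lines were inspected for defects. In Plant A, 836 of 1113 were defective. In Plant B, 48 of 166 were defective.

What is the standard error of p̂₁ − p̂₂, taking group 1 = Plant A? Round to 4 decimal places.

Sample proportions: 836/1113 = 0.7511, 48/166 = 0.2892.
Each SE is √(p̂(1−p̂)/n): √(0.7511·0.2489/1113) = 0.01296 and √(0.2892·0.7108/166) = 0.03519.
SE(p̂₁ − p̂₂) = √(SE₁² + SE₂²) = √(0.0001679616 + 0.0012383361) = 0.03750, since the two samples are independent.

0.0375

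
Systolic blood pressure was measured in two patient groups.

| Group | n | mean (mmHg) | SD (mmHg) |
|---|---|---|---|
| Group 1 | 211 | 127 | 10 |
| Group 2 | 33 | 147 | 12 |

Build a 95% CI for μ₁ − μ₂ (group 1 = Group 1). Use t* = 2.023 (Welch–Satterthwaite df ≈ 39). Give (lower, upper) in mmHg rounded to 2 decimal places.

(-24.45, -15.55)

Standard errors of each mean: 10/√211 = 0.6884 and 12/√33 = 2.0889.
SE(x̄₁ − x̄₂) = √(0.6884² + 2.0889²) = 2.1994 for independent samples with unequal variances.
With t* = 2.023, the margin is 2.023 × 2.1994 = 4.4494.
x̄₁ − x̄₂ = 127 − 147 = -20.0000; the interval is -20.0000 ± 4.4494 = (-24.45, -15.55).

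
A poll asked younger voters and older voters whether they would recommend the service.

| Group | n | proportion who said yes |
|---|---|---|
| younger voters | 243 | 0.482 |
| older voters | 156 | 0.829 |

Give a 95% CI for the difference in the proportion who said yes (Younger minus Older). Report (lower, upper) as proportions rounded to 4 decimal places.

(-0.4332, -0.2608)

Each SE is √(p̂(1−p̂)/n): √(0.4820·0.5180/243) = 0.03205 and √(0.8290·0.1710/156) = 0.03014.
SE(p̂₁ − p̂₂) = √(SE₁² + SE₂²) = √(0.0010272025 + 0.0009084196) = 0.04400, since the two samples are independent.
At 95% confidence z* = 1.960; margin = 1.960 × 0.04400 = 0.08624.
The difference is 0.4820 − 0.8290 = -0.3470, so the interval is -0.3470 ± 0.08624 = (-0.4332, -0.2608).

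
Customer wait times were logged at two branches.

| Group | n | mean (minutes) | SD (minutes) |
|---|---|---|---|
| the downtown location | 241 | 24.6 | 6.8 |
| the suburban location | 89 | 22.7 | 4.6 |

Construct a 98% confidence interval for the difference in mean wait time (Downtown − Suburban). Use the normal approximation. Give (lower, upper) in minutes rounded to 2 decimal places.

(0.38, 3.42)

SE₁ = s₁/√n₁ = 6.8/√241 = 0.4380; SE₂ = 4.6/√89 = 0.4876.
Independent samples, unequal variances: SE_diff = √(SE₁² + SE₂²) = √(0.191844 + 0.23775376) = 0.6554.
z* = 2.326, so margin of error = 2.326 × 0.6554 = 1.5245.
Difference in means = 24.6 − 22.7 = 1.9000.
1.9000 ± 1.5245 → (0.38, 3.42).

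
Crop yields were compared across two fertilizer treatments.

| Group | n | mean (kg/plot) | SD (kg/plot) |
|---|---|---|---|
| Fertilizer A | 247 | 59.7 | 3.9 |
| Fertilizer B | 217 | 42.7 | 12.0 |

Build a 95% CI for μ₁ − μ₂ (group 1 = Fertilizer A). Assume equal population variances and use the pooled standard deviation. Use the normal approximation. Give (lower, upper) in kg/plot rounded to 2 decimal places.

(15.42, 18.58)

s_p = √[((n₁−1)s₁² + (n₂−1)s₂²)/(n₁+n₂−2)] = √[(246·3.9² + 216·12.0²)/462] = 8.6847.
SE = 8.6847·√(1/247 + 1/217) = 0.8080.
With z* = 1.960, margin = 1.960 × 0.8080 = 1.5837.
x̄₁ − x̄₂ = 59.7 − 42.7 = 17.0000; interval 17.0000 ± 1.5837 = (15.42, 18.58).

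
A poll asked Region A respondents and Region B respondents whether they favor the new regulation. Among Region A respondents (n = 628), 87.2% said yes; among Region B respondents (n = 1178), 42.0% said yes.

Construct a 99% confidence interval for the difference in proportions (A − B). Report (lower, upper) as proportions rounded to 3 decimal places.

(0.401, 0.503)

The two standard errors are √(0.8720×0.1280/628) = 0.01333 and √(0.4200×0.5800/1178) = 0.01438.
Because the samples are independent, SE_diff = √(0.01333² + 0.01438²) = 0.01961.
Using z* = 2.576 for 99%, ME = 2.576 × 0.01961 = 0.05052.
p̂₁ − p̂₂ = 0.4520; interval 0.4520 ± 0.05052 gives (0.401, 0.503).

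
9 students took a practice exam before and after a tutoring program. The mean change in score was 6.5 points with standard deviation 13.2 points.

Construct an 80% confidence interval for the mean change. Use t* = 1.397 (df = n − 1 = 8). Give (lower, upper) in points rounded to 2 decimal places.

(0.35, 12.65)

Paired design: SE = s_d/√n = 13.2/√9 = 4.4000.
t* = 1.397; margin of error = 1.397 × 4.4000 = 6.1468.
6.5 ± 6.1468 → (0.35, 12.65).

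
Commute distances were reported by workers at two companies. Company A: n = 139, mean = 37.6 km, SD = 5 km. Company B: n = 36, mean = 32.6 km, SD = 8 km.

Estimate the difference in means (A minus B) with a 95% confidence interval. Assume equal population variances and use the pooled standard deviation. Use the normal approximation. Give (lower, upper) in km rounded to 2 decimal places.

Pooled variance s_p² = [138·5² + 35·8²] / (139+36−2) = 32.8902, so s_p = 5.7350.
SE_diff = s_p·√(1/n₁ + 1/n₂) = 5.7350·√(1/139 + 1/36) = 1.0725.
z* = 1.960; margin = 1.960 × 1.0725 = 2.1021.
Difference = 37.6 − 32.6 = 5.0000.
5.0000 ± 2.1021 → (2.90, 7.10).

(2.90, 7.10)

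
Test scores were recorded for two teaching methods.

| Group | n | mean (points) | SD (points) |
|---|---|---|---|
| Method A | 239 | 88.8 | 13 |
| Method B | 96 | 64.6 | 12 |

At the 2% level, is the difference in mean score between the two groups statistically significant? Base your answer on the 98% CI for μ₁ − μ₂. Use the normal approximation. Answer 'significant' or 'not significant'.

Standard errors of each mean: 13/√239 = 0.8409 and 12/√96 = 1.2247.
SE(x̄₁ − x̄₂) = √(0.8409² + 1.2247²) = 1.4856 for independent samples with unequal variances.
With z* = 2.326, the margin is 2.326 × 1.4856 = 3.4555.
x̄₁ − x̄₂ = 88.8 − 64.6 = 24.2000; the interval is 24.2000 ± 3.4555 = (20.7445, 27.6555).
The interval (20.7445, 27.6555) does not contain 0, so the difference is significant.

significant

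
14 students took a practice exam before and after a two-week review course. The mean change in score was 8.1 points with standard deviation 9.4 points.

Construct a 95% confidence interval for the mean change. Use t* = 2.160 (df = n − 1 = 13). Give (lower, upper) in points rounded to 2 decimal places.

This is a matched-pairs design, so SE = s_d/√n = 9.4/√14 = 2.5123.
Margin = 2.160 × 2.5123 = 5.4266; the interval is 8.1 ± 5.4266 = (2.67, 13.53).

(2.67, 13.53)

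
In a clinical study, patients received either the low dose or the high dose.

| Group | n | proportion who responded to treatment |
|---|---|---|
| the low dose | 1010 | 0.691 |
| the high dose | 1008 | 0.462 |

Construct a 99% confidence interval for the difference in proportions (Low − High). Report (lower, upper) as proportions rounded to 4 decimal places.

(0.1739, 0.2841)

SE₁ = √(p̂₁(1−p̂₁)/n₁) = √(0.6910·0.3090/1010) = 0.01454; SE₂ = √(0.4620·0.5380/1008) = 0.01570.
Independent samples: SE of the difference = √(SE₁² + SE₂²) = √(0.0002114116 + 0.00024649) = 0.02140.
z* for 99% confidence is 2.576, so the margin of error is 2.576 × 0.02140 = 0.05513.
Point estimate p̂₁ − p̂₂ = 0.6910 − 0.4620 = 0.2290.
0.2290 ± 0.05513 → (0.1739, 0.2841).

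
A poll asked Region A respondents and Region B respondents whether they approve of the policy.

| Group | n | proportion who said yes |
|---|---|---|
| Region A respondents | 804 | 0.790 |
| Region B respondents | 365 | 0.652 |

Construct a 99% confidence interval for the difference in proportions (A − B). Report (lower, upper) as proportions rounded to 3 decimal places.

(0.064, 0.212)

The two standard errors are √(0.7900×0.2100/804) = 0.01436 and √(0.6520×0.3480/365) = 0.02493.
Because the samples are independent, SE_diff = √(0.01436² + 0.02493²) = 0.02877.
Using z* = 2.576 for 99%, ME = 2.576 × 0.02877 = 0.07411.
p̂₁ − p̂₂ = 0.1380; interval 0.1380 ± 0.07411 gives (0.064, 0.212).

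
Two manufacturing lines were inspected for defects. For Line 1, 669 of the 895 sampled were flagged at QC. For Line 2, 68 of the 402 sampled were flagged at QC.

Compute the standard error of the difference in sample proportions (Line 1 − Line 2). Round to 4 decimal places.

0.0237

p̂₁ = 669/895 = 0.7475 and p̂₂ = 68/402 = 0.1692.
SE₁ = √(p̂₁(1−p̂₁)/n₁) = √(0.7475·0.2525/895) = 0.01452; SE₂ = √(0.1692·0.8308/402) = 0.01870.
Independent samples: SE of the difference = √(SE₁² + SE₂²) = √(0.0002108304 + 0.00034969) = 0.02368.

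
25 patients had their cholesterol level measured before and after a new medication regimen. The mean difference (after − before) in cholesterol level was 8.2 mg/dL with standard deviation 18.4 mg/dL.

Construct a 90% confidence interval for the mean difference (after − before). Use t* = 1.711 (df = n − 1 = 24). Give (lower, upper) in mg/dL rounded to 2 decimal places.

(1.90, 14.50)

This is a matched-pairs design, so SE = s_d/√n = 18.4/√25 = 3.6800.
Margin = 1.711 × 3.6800 = 6.2965; the interval is 8.2 ± 6.2965 = (1.90, 14.50).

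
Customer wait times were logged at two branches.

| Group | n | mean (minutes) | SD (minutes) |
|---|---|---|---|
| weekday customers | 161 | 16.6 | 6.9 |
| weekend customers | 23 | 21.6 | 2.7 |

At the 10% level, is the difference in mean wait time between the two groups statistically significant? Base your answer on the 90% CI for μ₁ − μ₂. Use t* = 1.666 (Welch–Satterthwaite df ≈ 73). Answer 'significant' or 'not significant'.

SE₁ = s₁/√n₁ = 6.9/√161 = 0.5438; SE₂ = 2.7/√23 = 0.5630.
Independent samples, unequal variances: SE_diff = √(SE₁² + SE₂²) = √(0.29571844 + 0.316969) = 0.7827.
t* = 1.666, so margin of error = 1.666 × 0.7827 = 1.3040.
Difference in means = 16.6 − 21.6 = -5.0000.
-5.0000 ± 1.3040 → (-6.3040, -3.6960).
The interval (-6.3040, -3.6960) does not contain 0, so the difference is significant.

significant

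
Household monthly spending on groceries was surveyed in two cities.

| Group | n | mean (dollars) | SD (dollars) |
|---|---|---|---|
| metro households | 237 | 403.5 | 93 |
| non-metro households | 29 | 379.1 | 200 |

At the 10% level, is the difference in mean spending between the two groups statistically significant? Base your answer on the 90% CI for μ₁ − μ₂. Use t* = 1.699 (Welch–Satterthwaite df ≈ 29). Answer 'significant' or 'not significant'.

not significant

SE₁ = s₁/√n₁ = 93/√237 = 6.0410; SE₂ = 200/√29 = 37.1391.
Independent samples, unequal variances: SE_diff = √(SE₁² + SE₂²) = √(36.493681 + 1379.31274881) = 37.6272.
t* = 1.699, so margin of error = 1.699 × 37.6272 = 63.9286.
Difference in means = 403.5 − 379.1 = 24.4000.
24.4000 ± 63.9286 → (-39.5286, 88.3286).
The interval (-39.5286, 88.3286) contains 0, so the difference is not significant.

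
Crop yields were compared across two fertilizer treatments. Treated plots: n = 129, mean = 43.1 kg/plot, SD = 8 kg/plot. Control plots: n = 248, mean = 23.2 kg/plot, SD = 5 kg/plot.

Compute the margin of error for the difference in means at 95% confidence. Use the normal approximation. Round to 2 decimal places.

1.51

SE₁ = s₁/√n₁ = 8/√129 = 0.7044; SE₂ = 5/√248 = 0.3175.
Independent samples, unequal variances: SE_diff = √(SE₁² + SE₂²) = √(0.49617936 + 0.10080625) = 0.7726.
z* = 1.960, so margin of error = 1.960 × 0.7726 = 1.5143.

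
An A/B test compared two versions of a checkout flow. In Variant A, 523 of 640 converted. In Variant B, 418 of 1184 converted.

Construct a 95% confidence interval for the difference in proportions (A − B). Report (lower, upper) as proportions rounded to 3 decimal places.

Sample proportions: 523/640 = 0.8172, 418/1184 = 0.3530.
Each SE is √(p̂(1−p̂)/n): √(0.8172·0.1828/640) = 0.01528 and √(0.3530·0.6470/1184) = 0.01389.
SE(p̂₁ − p̂₂) = √(SE₁² + SE₂²) = √(0.0002334784 + 0.0001929321) = 0.02065, since the two samples are independent.
At 95% confidence z* = 1.960; margin = 1.960 × 0.02065 = 0.04047.
The difference is 0.8172 − 0.3530 = 0.4642, so the interval is 0.4642 ± 0.04047 = (0.424, 0.505).

(0.424, 0.505)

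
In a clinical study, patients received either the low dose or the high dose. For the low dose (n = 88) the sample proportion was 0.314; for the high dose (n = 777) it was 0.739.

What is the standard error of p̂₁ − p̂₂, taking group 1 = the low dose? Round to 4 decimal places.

0.0519

The two standard errors are √(0.3140×0.6860/88) = 0.04947 and √(0.7390×0.2610/777) = 0.01576.
Because the samples are independent, SE_diff = √(0.04947² + 0.01576²) = 0.05192.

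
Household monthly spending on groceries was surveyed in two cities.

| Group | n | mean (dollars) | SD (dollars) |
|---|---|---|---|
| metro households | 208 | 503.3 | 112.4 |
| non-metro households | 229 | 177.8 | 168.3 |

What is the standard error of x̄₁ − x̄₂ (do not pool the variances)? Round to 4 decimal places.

Per-group SEs: s₁/√n₁ = 112.4/√208 = 7.7935, s₂/√n₂ = 168.3/√229 = 11.1216.
Unpooled SE of the difference: √(60.73864225 + 123.68998656) = 13.5805.

13.5805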